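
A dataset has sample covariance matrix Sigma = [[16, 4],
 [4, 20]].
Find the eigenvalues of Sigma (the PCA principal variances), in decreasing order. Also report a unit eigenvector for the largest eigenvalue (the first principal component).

Step 1 — characteristic polynomial of 2×2 Sigma:
  det(Sigma - λI) = λ² - trace · λ + det = 0.
  trace = 16 + 20 = 36, det = 16·20 - (4)² = 304.
Step 2 — discriminant:
  Δ = trace² - 4·det = 1296 - 1216 = 80.
Step 3 — eigenvalues:
  λ = (trace ± √Δ)/2 = (36 ± 8.9443)/2,
  λ_1 = 22.4721,  λ_2 = 13.5279.

Step 4 — unit eigenvector for λ_1: solve (Sigma - λ_1 I)v = 0. First row:
  (16 - 22.4721)·v_x + (4)·v_y = 0, i.e. (-6.4721)·v_x + (4)·v_y = 0,
  so v ∝ (b, λ_1 - a) = (4, 6.4721) = u.
  ||u|| = √((4)² + (6.4721)²) = √(57.8885) ≈ 7.6085,
  v_1 = u/||u|| ≈ (0.5257, 0.8507) (||v_1|| = 1).

λ_1 = 22.4721,  λ_2 = 13.5279;  v_1 ≈ (0.5257, 0.8507)


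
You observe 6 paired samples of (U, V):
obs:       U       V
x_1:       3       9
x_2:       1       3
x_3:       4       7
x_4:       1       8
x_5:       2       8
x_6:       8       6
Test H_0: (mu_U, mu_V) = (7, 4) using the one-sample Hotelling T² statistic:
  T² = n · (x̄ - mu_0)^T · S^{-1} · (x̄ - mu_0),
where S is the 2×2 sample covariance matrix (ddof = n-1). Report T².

Step 1 — sample mean vector:
  mean(U) = (3 + 1 + 4 + 1 + 2 + 8) / 6 = 19/6 = 3.1667
  mean(V) = (9 + 3 + 7 + 8 + 8 + 6) / 6 = 41/6 = 6.8333
  x̄ = (3.1667, 6.8333),  deviation x̄ - mu_0 = (3.1667, 6.8333) - (7, 4) = (-3.8333, 2.8333).

Step 2 — sample covariance matrix, S[i,j] = (1/(n-1)) · Σ_k (x_{k,i} - mean_i) · (x_{k,j} - mean_j), divisor n-1 = 5:
  S[U,U] = ((-0.1667)·(-0.1667) + (-2.1667)·(-2.1667) + (0.8333)·(0.8333) + (-2.1667)·(-2.1667) + (-1.1667)·(-1.1667) + (4.8333)·(4.8333)) / 5 = 34.8333/5 = 6.9667
  S[U,V] = ((-0.1667)·(2.1667) + (-2.1667)·(-3.8333) + (0.8333)·(0.1667) + (-2.1667)·(1.1667) + (-1.1667)·(1.1667) + (4.8333)·(-0.8333)) / 5 = 0.1667/5 = 0.0333
  S[V,V] = ((2.1667)·(2.1667) + (-3.8333)·(-3.8333) + (0.1667)·(0.1667) + (1.1667)·(1.1667) + (1.1667)·(1.1667) + (-0.8333)·(-0.8333)) / 5 = 22.8333/5 = 4.5667
  S = [[6.9667, 0.0333],
 [0.0333, 4.5667]].

Step 3 — invert S. det(S) = 6.9667·4.5667 - (0.0333)² = 31.8133.
  S^{-1} = (1/det) · [[d, -b], [-b, a]] = [[0.1435, -0.001],
 [-0.001, 0.219]].

Step 4 — quadratic form (x̄ - mu_0)^T · S^{-1} · (x̄ - mu_0):
  S^{-1} · (x̄ - mu_0) = (-0.5532, 0.6245),
  (x̄ - mu_0)^T · [...] = (-3.8333)·(-0.5532) + (2.8333)·(0.6245) = 3.8901.

Step 5 — scale by n: T² = 6 · 3.8901 = 23.3403.

T² ≈ 23.3403


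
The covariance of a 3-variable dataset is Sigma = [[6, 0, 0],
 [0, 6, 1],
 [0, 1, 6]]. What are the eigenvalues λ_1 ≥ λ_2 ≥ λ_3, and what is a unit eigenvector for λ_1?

Step 1 — characteristic polynomial p(λ) = det(λI - Sigma) = λ³ - tr·λ² + c_1·λ - det, where tr = trace, c_1 = sum of the principal 2×2 minors, det = det(Sigma):
  tr = 6 + 6 + 6 = 18,
  c_1 = (6·6 - (0)²) + (6·6 - (0)²) + (6·6 - (1)²) = 36 + 36 + 35 = 107,
  det = 6·(6·6 - (1)²) - (0)·((0)·6 - (1)·(0)) + (0)·((0)·(1) - 6·(0)) = 6·(35) - (0)·(0) + (0)·(0) = 210.
  So p(λ) = λ³ - 18λ² + 107λ - 210.
Step 2 — look for an integer root (rational root theorem: any rational root is an integer divisor of 210). Testing λ = 5:
  p(5) = 125 - 450 + 535 - 210 = 0  ✓
  Dividing out (λ - 5): p(λ) = (λ - 5)(λ² - 13λ + 42).
Step 3 — remaining eigenvalues from the quadratic λ² - 13λ + 42 = 0:
  Δ = 13² - 4·42 = 169 - 168 = 1,  λ = (13 ± √1)/2 = (13 ± 1)/2 = 7 or 6.
  Sorted: λ_1 = 7,  λ_2 = 6,  λ_3 = 5  (check: sum = 18 = tr ✓).

Step 4 — unit eigenvector for λ_1 = 7: v spans the null space of (Sigma - λ_1 I), whose rows are
  r_1 = (-1, 0, 0),  r_2 = (0, -1, 1),  r_3 = (0, 1, -1).
  v is orthogonal to every row, so take v ∝ r_1 × r_2 = ((0)·(1) - (0)·(-1), (0)·(0) - (-1)·(1), (-1)·(-1) - (0)·(0)) = (0, 1, 1).
  Let u = (0, 1, 1).
  ||u|| = √((0)² + (1)² + (1)²) = √(2) ≈ 1.4142,  v_1 = u/||u|| ≈ (0, 0.7071, 0.7071) (||v_1|| = 1).

λ_1 = 7,  λ_2 = 6,  λ_3 = 5;  v_1 ≈ (0, 0.7071, 0.7071)


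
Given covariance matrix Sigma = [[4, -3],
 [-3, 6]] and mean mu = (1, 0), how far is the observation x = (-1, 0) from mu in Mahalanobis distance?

Step 1 — centre the observation: (x - mu) = (-2, 0).

Step 2 — invert Sigma. det(Sigma) = 4·6 - (-3)² = 15.
  Sigma^{-1} = (1/det) · [[d, -b], [-b, a]] = [[0.4, 0.2],
 [0.2, 0.2667]].

Step 3 — form the quadratic (x - mu)^T · Sigma^{-1} · (x - mu):
  Sigma^{-1} · (x - mu) = (-0.8, -0.4).
  (x - mu)^T · [Sigma^{-1} · (x - mu)] = (-2)·(-0.8) + (0)·(-0.4) = 1.6.

Step 4 — take square root: d = √(1.6) ≈ 1.2649.

d(x, mu) = √(1.6) ≈ 1.2649


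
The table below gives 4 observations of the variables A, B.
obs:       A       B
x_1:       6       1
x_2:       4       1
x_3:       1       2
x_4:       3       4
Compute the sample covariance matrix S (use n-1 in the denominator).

Step 1 — column means:
  mean(A) = (6 + 4 + 1 + 3) / 4 = 14/4 = 3.5
  mean(B) = (1 + 1 + 2 + 4) / 4 = 8/4 = 2

Step 2 — sample covariance S[i,j] = (1/(n-1)) · Σ_k (x_{k,i} - mean_i) · (x_{k,j} - mean_j), with n-1 = 3.
  S[A,A] = ((2.5)·(2.5) + (0.5)·(0.5) + (-2.5)·(-2.5) + (-0.5)·(-0.5)) / 3 = 13/3 = 4.3333
  S[A,B] = ((2.5)·(-1) + (0.5)·(-1) + (-2.5)·(0) + (-0.5)·(2)) / 3 = -4/3 = -1.3333
  S[B,B] = ((-1)·(-1) + (-1)·(-1) + (0)·(0) + (2)·(2)) / 3 = 6/3 = 2

S is symmetric (S[j,i] = S[i,j]). Assembling:

S = [[4.3333, -1.3333],
 [-1.3333, 2]]


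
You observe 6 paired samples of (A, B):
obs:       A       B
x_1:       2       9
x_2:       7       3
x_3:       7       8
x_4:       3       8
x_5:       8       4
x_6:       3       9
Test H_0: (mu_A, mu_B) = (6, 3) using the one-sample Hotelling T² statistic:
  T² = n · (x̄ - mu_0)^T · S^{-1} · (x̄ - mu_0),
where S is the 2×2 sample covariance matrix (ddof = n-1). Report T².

Step 1 — sample mean vector:
  mean(A) = (2 + 7 + 7 + 3 + 8 + 3) / 6 = 30/6 = 5
  mean(B) = (9 + 3 + 8 + 8 + 4 + 9) / 6 = 41/6 = 6.8333
  x̄ = (5, 6.8333),  deviation x̄ - mu_0 = (5, 6.8333) - (6, 3) = (-1, 3.8333).

Step 2 — sample covariance matrix, S[i,j] = (1/(n-1)) · Σ_k (x_{k,i} - mean_i) · (x_{k,j} - mean_j), divisor n-1 = 5:
  S[A,A] = ((-3)·(-3) + (2)·(2) + (2)·(2) + (-2)·(-2) + (3)·(3) + (-2)·(-2)) / 5 = 34/5 = 6.8
  S[A,B] = ((-3)·(2.1667) + (2)·(-3.8333) + (2)·(1.1667) + (-2)·(1.1667) + (3)·(-2.8333) + (-2)·(2.1667)) / 5 = -27/5 = -5.4
  S[B,B] = ((2.1667)·(2.1667) + (-3.8333)·(-3.8333) + (1.1667)·(1.1667) + (1.1667)·(1.1667) + (-2.8333)·(-2.8333) + (2.1667)·(2.1667)) / 5 = 34.8333/5 = 6.9667
  S = [[6.8, -5.4],
 [-5.4, 6.9667]].

Step 3 — invert S. det(S) = 6.8·6.9667 - (-5.4)² = 18.2133.
  S^{-1} = (1/det) · [[d, -b], [-b, a]] = [[0.3825, 0.2965],
 [0.2965, 0.3734]].

Step 4 — quadratic form (x̄ - mu_0)^T · S^{-1} · (x̄ - mu_0):
  S^{-1} · (x̄ - mu_0) = (0.754, 1.1347),
  (x̄ - mu_0)^T · [...] = (-1)·(0.754) + (3.8333)·(1.1347) = 3.5957.

Step 5 — scale by n: T² = 6 · 3.5957 = 21.5739.

T² ≈ 21.5739


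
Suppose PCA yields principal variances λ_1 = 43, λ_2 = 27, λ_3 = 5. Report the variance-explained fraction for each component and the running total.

Step 1 — total variance = trace(Sigma) = Σ λ_i = 43 + 27 + 5 = 75.

Step 2 — fraction explained by component i = λ_i / Σ λ:
  PC1: 43/75 = 0.5733
  PC2: 27/75 = 0.36
  PC3: 5/75 = 0.0667

Step 3 — cumulative fraction after k components = (λ_1 + ... + λ_k) / Σ λ:
  k = 1: 43/75 = 0.5733
  k = 2: (43 + 27)/75 = 70/75 = 0.9333
  k = 3: (43 + 27 + 5)/75 = 75/75 = 1

Summary (fraction, with percent):

explained: PC1 0.5733 (57.33%), PC2 0.36 (36%), PC3 0.0667 (6.67%);  cumulative: 0.5733, 0.9333, 1


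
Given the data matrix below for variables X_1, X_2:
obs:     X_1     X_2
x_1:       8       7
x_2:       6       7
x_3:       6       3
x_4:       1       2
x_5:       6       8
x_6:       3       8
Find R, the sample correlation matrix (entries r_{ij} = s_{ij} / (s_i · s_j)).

Step 1 — column means:
  mean(X_1) = (8 + 6 + 6 + 1 + 6 + 3) / 6 = 30/6 = 5
  mean(X_2) = (7 + 7 + 3 + 2 + 8 + 8) / 6 = 35/6 = 5.8333

Step 2 — sample variances and covariances s[i,j] = (1/(n-1)) · Σ_k (x_{k,i} - mean_i) · (x_{k,j} - mean_j), with n-1 = 5:
  s[X_1,X_1] = ((3)·(3) + (1)·(1) + (1)·(1) + (-4)·(-4) + (1)·(1) + (-2)·(-2)) / 5 = 32/5 = 6.4
  s[X_1,X_2] = ((3)·(1.1667) + (1)·(1.1667) + (1)·(-2.8333) + (-4)·(-3.8333) + (1)·(2.1667) + (-2)·(2.1667)) / 5 = 15/5 = 3
  s[X_2,X_2] = ((1.1667)·(1.1667) + (1.1667)·(1.1667) + (-2.8333)·(-2.8333) + (-3.8333)·(-3.8333) + (2.1667)·(2.1667) + (2.1667)·(2.1667)) / 5 = 34.8333/5 = 6.9667
  Sample standard deviations s_i = √(s[i,i]):
  s(X_1) = √(6.4) = 2.5298
  s(X_2) = √(6.9667) = 2.6394

Step 3 — r_{ij} = s_{ij} / (s_i · s_j):
  r[X_1,X_1] = 1 (diagonal).
  r[X_1,X_2] = 3 / (2.5298 · 2.6394) = 3 / 6.6773 = 0.4493
  r[X_2,X_2] = 1 (diagonal).

R is symmetric with unit diagonal. Assembling:

R = [[1, 0.4493],
 [0.4493, 1]]


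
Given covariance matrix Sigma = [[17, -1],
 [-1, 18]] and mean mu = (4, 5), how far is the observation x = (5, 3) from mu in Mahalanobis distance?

Step 1 — centre the observation: (x - mu) = (1, -2).

Step 2 — invert Sigma. det(Sigma) = 17·18 - (-1)² = 305.
  Sigma^{-1} = (1/det) · [[d, -b], [-b, a]] = [[0.059, 0.0033],
 [0.0033, 0.0557]].

Step 3 — form the quadratic (x - mu)^T · Sigma^{-1} · (x - mu):
  Sigma^{-1} · (x - mu) = (0.0525, -0.1082).
  (x - mu)^T · [Sigma^{-1} · (x - mu)] = (1)·(0.0525) + (-2)·(-0.1082) = 0.2689.

Step 4 — take square root: d = √(0.2689) ≈ 0.5185.

d(x, mu) = √(0.2689) ≈ 0.5185


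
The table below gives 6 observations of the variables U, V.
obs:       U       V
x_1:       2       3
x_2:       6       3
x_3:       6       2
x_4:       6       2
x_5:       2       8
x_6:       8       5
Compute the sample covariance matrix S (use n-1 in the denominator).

Step 1 — column means:
  mean(U) = (2 + 6 + 6 + 6 + 2 + 8) / 6 = 30/6 = 5
  mean(V) = (3 + 3 + 2 + 2 + 8 + 5) / 6 = 23/6 = 3.8333

Step 2 — sample covariance S[i,j] = (1/(n-1)) · Σ_k (x_{k,i} - mean_i) · (x_{k,j} - mean_j), with n-1 = 5.
  S[U,U] = ((-3)·(-3) + (1)·(1) + (1)·(1) + (1)·(1) + (-3)·(-3) + (3)·(3)) / 5 = 30/5 = 6
  S[U,V] = ((-3)·(-0.8333) + (1)·(-0.8333) + (1)·(-1.8333) + (1)·(-1.8333) + (-3)·(4.1667) + (3)·(1.1667)) / 5 = -11/5 = -2.2
  S[V,V] = ((-0.8333)·(-0.8333) + (-0.8333)·(-0.8333) + (-1.8333)·(-1.8333) + (-1.8333)·(-1.8333) + (4.1667)·(4.1667) + (1.1667)·(1.1667)) / 5 = 26.8333/5 = 5.3667

S is symmetric (S[j,i] = S[i,j]). Assembling:

S = [[6, -2.2],
 [-2.2, 5.3667]]


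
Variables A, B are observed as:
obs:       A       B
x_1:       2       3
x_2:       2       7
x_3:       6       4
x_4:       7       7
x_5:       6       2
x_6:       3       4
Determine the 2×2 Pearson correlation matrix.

Step 1 — column means:
  mean(A) = (2 + 2 + 6 + 7 + 6 + 3) / 6 = 26/6 = 4.3333
  mean(B) = (3 + 7 + 4 + 7 + 2 + 4) / 6 = 27/6 = 4.5

Step 2 — sample variances and covariances s[i,j] = (1/(n-1)) · Σ_k (x_{k,i} - mean_i) · (x_{k,j} - mean_j), with n-1 = 5:
  s[A,A] = ((-2.3333)·(-2.3333) + (-2.3333)·(-2.3333) + (1.6667)·(1.6667) + (2.6667)·(2.6667) + (1.6667)·(1.6667) + (-1.3333)·(-1.3333)) / 5 = 25.3333/5 = 5.0667
  s[A,B] = ((-2.3333)·(-1.5) + (-2.3333)·(2.5) + (1.6667)·(-0.5) + (2.6667)·(2.5) + (1.6667)·(-2.5) + (-1.3333)·(-0.5)) / 5 = 0/5 = 0
  s[B,B] = ((-1.5)·(-1.5) + (2.5)·(2.5) + (-0.5)·(-0.5) + (2.5)·(2.5) + (-2.5)·(-2.5) + (-0.5)·(-0.5)) / 5 = 21.5/5 = 4.3
  Sample standard deviations s_i = √(s[i,i]):
  s(A) = √(5.0667) = 2.2509
  s(B) = √(4.3) = 2.0736

Step 3 — r_{ij} = s_{ij} / (s_i · s_j):
  r[A,A] = 1 (diagonal).
  r[A,B] = 0 / (2.2509 · 2.0736) = 0 / 4.6676 = 0
  r[B,B] = 1 (diagonal).

R is symmetric with unit diagonal. Assembling:

R = [[1, 0],
 [0, 1]]


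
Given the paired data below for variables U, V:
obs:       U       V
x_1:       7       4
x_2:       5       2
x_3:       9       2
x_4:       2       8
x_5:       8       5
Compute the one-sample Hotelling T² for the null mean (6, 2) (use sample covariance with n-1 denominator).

Step 1 — sample mean vector:
  mean(U) = (7 + 5 + 9 + 2 + 8) / 5 = 31/5 = 6.2
  mean(V) = (4 + 2 + 2 + 8 + 5) / 5 = 21/5 = 4.2
  x̄ = (6.2, 4.2),  deviation x̄ - mu_0 = (6.2, 4.2) - (6, 2) = (0.2, 2.2).

Step 2 — sample covariance matrix, S[i,j] = (1/(n-1)) · Σ_k (x_{k,i} - mean_i) · (x_{k,j} - mean_j), divisor n-1 = 4:
  S[U,U] = ((0.8)·(0.8) + (-1.2)·(-1.2) + (2.8)·(2.8) + (-4.2)·(-4.2) + (1.8)·(1.8)) / 4 = 30.8/4 = 7.7
  S[U,V] = ((0.8)·(-0.2) + (-1.2)·(-2.2) + (2.8)·(-2.2) + (-4.2)·(3.8) + (1.8)·(0.8)) / 4 = -18.2/4 = -4.55
  S[V,V] = ((-0.2)·(-0.2) + (-2.2)·(-2.2) + (-2.2)·(-2.2) + (3.8)·(3.8) + (0.8)·(0.8)) / 4 = 24.8/4 = 6.2
  S = [[7.7, -4.55],
 [-4.55, 6.2]].

Step 3 — invert S. det(S) = 7.7·6.2 - (-4.55)² = 27.0375.
  S^{-1} = (1/det) · [[d, -b], [-b, a]] = [[0.2293, 0.1683],
 [0.1683, 0.2848]].

Step 4 — quadratic form (x̄ - mu_0)^T · S^{-1} · (x̄ - mu_0):
  S^{-1} · (x̄ - mu_0) = (0.4161, 0.6602),
  (x̄ - mu_0)^T · [...] = (0.2)·(0.4161) + (2.2)·(0.6602) = 1.5356.

Step 5 — scale by n: T² = 5 · 1.5356 = 7.6782.

T² ≈ 7.6782


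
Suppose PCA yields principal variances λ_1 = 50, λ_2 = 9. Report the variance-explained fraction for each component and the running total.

Step 1 — total variance = trace(Sigma) = Σ λ_i = 50 + 9 = 59.

Step 2 — fraction explained by component i = λ_i / Σ λ:
  PC1: 50/59 = 0.8475
  PC2: 9/59 = 0.1525

Step 3 — cumulative fraction after k components = (λ_1 + ... + λ_k) / Σ λ:
  k = 1: 50/59 = 0.8475
  k = 2: (50 + 9)/59 = 59/59 = 1

Summary (fraction, with percent):

explained: PC1 0.8475 (84.75%), PC2 0.1525 (15.25%);  cumulative: 0.8475, 1


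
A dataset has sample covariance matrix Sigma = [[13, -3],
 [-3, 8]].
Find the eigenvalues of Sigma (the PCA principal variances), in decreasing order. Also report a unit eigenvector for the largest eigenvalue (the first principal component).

Step 1 — characteristic polynomial of 2×2 Sigma:
  det(Sigma - λI) = λ² - trace · λ + det = 0.
  trace = 13 + 8 = 21, det = 13·8 - (-3)² = 95.
Step 2 — discriminant:
  Δ = trace² - 4·det = 441 - 380 = 61.
Step 3 — eigenvalues:
  λ = (trace ± √Δ)/2 = (21 ± 7.8102)/2,
  λ_1 = 14.4051,  λ_2 = 6.5949.

Step 4 — unit eigenvector for λ_1: solve (Sigma - λ_1 I)v = 0. First row:
  (13 - 14.4051)·v_x + (-3)·v_y = 0, i.e. (-1.4051)·v_x + (-3)·v_y = 0,
  so v ∝ (b, λ_1 - a) = (-3, 1.4051); multiply by -1 so the first entry is positive: u = (3, -1.4051).
  ||u|| = √((3)² + (-1.4051)²) = √(10.9744) ≈ 3.3128,
  v_1 = u/||u|| ≈ (0.9056, -0.4242) (||v_1|| = 1).

λ_1 = 14.4051,  λ_2 = 6.5949;  v_1 ≈ (0.9056, -0.4242)


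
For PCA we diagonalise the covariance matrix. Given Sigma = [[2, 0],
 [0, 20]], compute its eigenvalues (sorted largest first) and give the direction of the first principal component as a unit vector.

Step 1 — characteristic polynomial of 2×2 Sigma:
  det(Sigma - λI) = λ² - trace · λ + det = 0.
  trace = 2 + 20 = 22, det = 2·20 - (0)² = 40.
Step 2 — discriminant:
  Δ = trace² - 4·det = 484 - 160 = 324.
Step 3 — eigenvalues:
  λ = (trace ± √Δ)/2 = (22 ± 18)/2,
  λ_1 = 20,  λ_2 = 2.

Step 4 — unit eigenvector for λ_1: Sigma is diagonal, so its eigenvectors are the coordinate axes. λ_1 = 20 is the diagonal entry on the second coordinate axis, hence
  v_1 = (0, 1) (||v_1|| = 1).

λ_1 = 20,  λ_2 = 2;  v_1 ≈ (0, 1)


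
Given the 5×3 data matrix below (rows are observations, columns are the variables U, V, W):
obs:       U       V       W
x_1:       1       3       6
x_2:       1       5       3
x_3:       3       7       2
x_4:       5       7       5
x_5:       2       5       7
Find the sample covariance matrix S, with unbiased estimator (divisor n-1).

Step 1 — column means:
  mean(U) = (1 + 1 + 3 + 5 + 2) / 5 = 12/5 = 2.4
  mean(V) = (3 + 5 + 7 + 7 + 5) / 5 = 27/5 = 5.4
  mean(W) = (6 + 3 + 2 + 5 + 7) / 5 = 23/5 = 4.6

Step 2 — sample covariance S[i,j] = (1/(n-1)) · Σ_k (x_{k,i} - mean_i) · (x_{k,j} - mean_j), with n-1 = 4.
  S[U,U] = ((-1.4)·(-1.4) + (-1.4)·(-1.4) + (0.6)·(0.6) + (2.6)·(2.6) + (-0.4)·(-0.4)) / 4 = 11.2/4 = 2.8
  S[U,V] = ((-1.4)·(-2.4) + (-1.4)·(-0.4) + (0.6)·(1.6) + (2.6)·(1.6) + (-0.4)·(-0.4)) / 4 = 9.2/4 = 2.3
  S[U,W] = ((-1.4)·(1.4) + (-1.4)·(-1.6) + (0.6)·(-2.6) + (2.6)·(0.4) + (-0.4)·(2.4)) / 4 = -1.2/4 = -0.3
  S[V,V] = ((-2.4)·(-2.4) + (-0.4)·(-0.4) + (1.6)·(1.6) + (1.6)·(1.6) + (-0.4)·(-0.4)) / 4 = 11.2/4 = 2.8
  S[V,W] = ((-2.4)·(1.4) + (-0.4)·(-1.6) + (1.6)·(-2.6) + (1.6)·(0.4) + (-0.4)·(2.4)) / 4 = -7.2/4 = -1.8
  S[W,W] = ((1.4)·(1.4) + (-1.6)·(-1.6) + (-2.6)·(-2.6) + (0.4)·(0.4) + (2.4)·(2.4)) / 4 = 17.2/4 = 4.3

S is symmetric (S[j,i] = S[i,j]). Assembling:

S = [[2.8, 2.3, -0.3],
 [2.3, 2.8, -1.8],
 [-0.3, -1.8, 4.3]]


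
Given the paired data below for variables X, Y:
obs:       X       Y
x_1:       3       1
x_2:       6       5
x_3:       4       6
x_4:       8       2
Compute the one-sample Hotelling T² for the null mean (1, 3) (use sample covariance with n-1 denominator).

Step 1 — sample mean vector:
  mean(X) = (3 + 6 + 4 + 8) / 4 = 21/4 = 5.25
  mean(Y) = (1 + 5 + 6 + 2) / 4 = 14/4 = 3.5
  x̄ = (5.25, 3.5),  deviation x̄ - mu_0 = (5.25, 3.5) - (1, 3) = (4.25, 0.5).

Step 2 — sample covariance matrix, S[i,j] = (1/(n-1)) · Σ_k (x_{k,i} - mean_i) · (x_{k,j} - mean_j), divisor n-1 = 3:
  S[X,X] = ((-2.25)·(-2.25) + (0.75)·(0.75) + (-1.25)·(-1.25) + (2.75)·(2.75)) / 3 = 14.75/3 = 4.9167
  S[X,Y] = ((-2.25)·(-2.5) + (0.75)·(1.5) + (-1.25)·(2.5) + (2.75)·(-1.5)) / 3 = -0.5/3 = -0.1667
  S[Y,Y] = ((-2.5)·(-2.5) + (1.5)·(1.5) + (2.5)·(2.5) + (-1.5)·(-1.5)) / 3 = 17/3 = 5.6667
  S = [[4.9167, -0.1667],
 [-0.1667, 5.6667]].

Step 3 — invert S. det(S) = 4.9167·5.6667 - (-0.1667)² = 27.8333.
  S^{-1} = (1/det) · [[d, -b], [-b, a]] = [[0.2036, 0.006],
 [0.006, 0.1766]].

Step 4 — quadratic form (x̄ - mu_0)^T · S^{-1} · (x̄ - mu_0):
  S^{-1} · (x̄ - mu_0) = (0.8683, 0.1138),
  (x̄ - mu_0)^T · [...] = (4.25)·(0.8683) + (0.5)·(0.1138) = 3.747.

Step 5 — scale by n: T² = 4 · 3.747 = 14.988.

T² ≈ 14.988


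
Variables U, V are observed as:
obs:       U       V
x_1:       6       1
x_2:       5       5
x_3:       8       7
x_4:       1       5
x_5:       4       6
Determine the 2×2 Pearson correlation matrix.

Step 1 — column means:
  mean(U) = (6 + 5 + 8 + 1 + 4) / 5 = 24/5 = 4.8
  mean(V) = (1 + 5 + 7 + 5 + 6) / 5 = 24/5 = 4.8

Step 2 — sample variances and covariances s[i,j] = (1/(n-1)) · Σ_k (x_{k,i} - mean_i) · (x_{k,j} - mean_j), with n-1 = 4:
  s[U,U] = ((1.2)·(1.2) + (0.2)·(0.2) + (3.2)·(3.2) + (-3.8)·(-3.8) + (-0.8)·(-0.8)) / 4 = 26.8/4 = 6.7
  s[U,V] = ((1.2)·(-3.8) + (0.2)·(0.2) + (3.2)·(2.2) + (-3.8)·(0.2) + (-0.8)·(1.2)) / 4 = 0.8/4 = 0.2
  s[V,V] = ((-3.8)·(-3.8) + (0.2)·(0.2) + (2.2)·(2.2) + (0.2)·(0.2) + (1.2)·(1.2)) / 4 = 20.8/4 = 5.2
  Sample standard deviations s_i = √(s[i,i]):
  s(U) = √(6.7) = 2.5884
  s(V) = √(5.2) = 2.2804

Step 3 — r_{ij} = s_{ij} / (s_i · s_j):
  r[U,U] = 1 (diagonal).
  r[U,V] = 0.2 / (2.5884 · 2.2804) = 0.2 / 5.9025 = 0.0339
  r[V,V] = 1 (diagonal).

R is symmetric with unit diagonal. Assembling:

R = [[1, 0.0339],
 [0.0339, 1]]


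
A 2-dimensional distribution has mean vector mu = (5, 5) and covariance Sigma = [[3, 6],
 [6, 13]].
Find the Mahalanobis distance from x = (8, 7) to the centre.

Step 1 — centre the observation: (x - mu) = (3, 2).

Step 2 — invert Sigma. det(Sigma) = 3·13 - (6)² = 3.
  Sigma^{-1} = (1/det) · [[d, -b], [-b, a]] = [[4.3333, -2],
 [-2, 1]].

Step 3 — form the quadratic (x - mu)^T · Sigma^{-1} · (x - mu):
  Sigma^{-1} · (x - mu) = (9, -4).
  (x - mu)^T · [Sigma^{-1} · (x - mu)] = (3)·(9) + (2)·(-4) = 19.

Step 4 — take square root: d = √(19) ≈ 4.3589.

d(x, mu) = √(19) ≈ 4.3589


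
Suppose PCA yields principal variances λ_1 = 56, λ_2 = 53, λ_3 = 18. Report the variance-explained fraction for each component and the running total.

Step 1 — total variance = trace(Sigma) = Σ λ_i = 56 + 53 + 18 = 127.

Step 2 — fraction explained by component i = λ_i / Σ λ:
  PC1: 56/127 = 0.4409
  PC2: 53/127 = 0.4173
  PC3: 18/127 = 0.1417

Step 3 — cumulative fraction after k components = (λ_1 + ... + λ_k) / Σ λ:
  k = 1: 56/127 = 0.4409
  k = 2: (56 + 53)/127 = 109/127 = 0.8583
  k = 3: (56 + 53 + 18)/127 = 127/127 = 1

Summary (fraction, with percent):

explained: PC1 0.4409 (44.09%), PC2 0.4173 (41.73%), PC3 0.1417 (14.17%);  cumulative: 0.4409, 0.8583, 1


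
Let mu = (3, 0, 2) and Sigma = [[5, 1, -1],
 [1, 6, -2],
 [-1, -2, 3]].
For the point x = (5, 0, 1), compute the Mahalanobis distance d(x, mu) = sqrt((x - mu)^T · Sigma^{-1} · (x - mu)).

Step 1 — centre the observation: (x - mu) = (2, 0, -1).

Step 2 — invert Sigma (cofactor / det for 3×3, or solve directly):
  Sigma^{-1} = [[0.2154, -0.0154, 0.0615],
 [-0.0154, 0.2154, 0.1385],
 [0.0615, 0.1385, 0.4462]].

Step 3 — form the quadratic (x - mu)^T · Sigma^{-1} · (x - mu):
  Sigma^{-1} · (x - mu) = (0.3692, -0.1692, -0.3231).
  (x - mu)^T · [Sigma^{-1} · (x - mu)] = (2)·(0.3692) + (0)·(-0.1692) + (-1)·(-0.3231) = 1.0615.

Step 4 — take square root: d = √(1.0615) ≈ 1.0303.

d(x, mu) = √(1.0615) ≈ 1.0303


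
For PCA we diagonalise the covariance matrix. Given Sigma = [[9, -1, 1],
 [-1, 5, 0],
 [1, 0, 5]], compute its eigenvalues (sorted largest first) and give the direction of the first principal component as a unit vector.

Step 1 — characteristic polynomial p(λ) = det(λI - Sigma) = λ³ - tr·λ² + c_1·λ - det, where tr = trace, c_1 = sum of the principal 2×2 minors, det = det(Sigma):
  tr = 9 + 5 + 5 = 19,
  c_1 = (9·5 - (-1)²) + (9·5 - (1)²) + (5·5 - (0)²) = 44 + 44 + 25 = 113,
  det = 9·(5·5 - (0)²) - (-1)·((-1)·5 - (0)·(1)) + (1)·((-1)·(0) - 5·(1)) = 9·(25) - (-1)·(-5) + (1)·(-5) = 215.
  So p(λ) = λ³ - 19λ² + 113λ - 215.
Step 2 — look for an integer root (rational root theorem: any rational root is an integer divisor of 215). Testing λ = 5:
  p(5) = 125 - 475 + 565 - 215 = 0  ✓
  Dividing out (λ - 5): p(λ) = (λ - 5)(λ² - 14λ + 43).
Step 3 — remaining eigenvalues from the quadratic λ² - 14λ + 43 = 0:
  Δ = 14² - 4·43 = 196 - 172 = 24,  λ = (14 ± √24)/2 = (14 ± 4.899)/2 ≈ 9.4495 or 4.5505.
  Sorted: λ_1 = 9.4495,  λ_2 = 5,  λ_3 = 4.5505  (check: sum = 19 = tr ✓).

Step 4 — unit eigenvector for λ_1 ≈ 9.4495: v spans the null space of (Sigma - λ_1 I), whose rows are
  r_1 = (-0.4495, -1, 1),  r_2 = (-1, -4.4495, 0),  r_3 = (1, 0, -4.4495).
  v is orthogonal to every row, so take v ∝ r_1 × r_2 = ((-1)·(0) - (1)·(-4.4495), (1)·(-1) - (-0.4495)·(0), (-0.4495)·(-4.4495) - (-1)·(-1)) ≈ (4.4495, -1, 1).
  Let u = (4.4495, -1, 1).
  ||u|| = √((4.4495)² + (-1)² + (1)²) = √(21.798) ≈ 4.6688,  v_1 = u/||u|| ≈ (0.953, -0.2142, 0.2142) (||v_1|| = 1).

λ_1 = 9.4495,  λ_2 = 5,  λ_3 = 4.5505;  v_1 ≈ (0.953, -0.2142, 0.2142)


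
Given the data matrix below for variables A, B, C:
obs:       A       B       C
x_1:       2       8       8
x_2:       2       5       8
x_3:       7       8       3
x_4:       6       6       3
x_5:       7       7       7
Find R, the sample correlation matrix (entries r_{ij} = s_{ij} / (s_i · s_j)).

Step 1 — column means:
  mean(A) = (2 + 2 + 7 + 6 + 7) / 5 = 24/5 = 4.8
  mean(B) = (8 + 5 + 8 + 6 + 7) / 5 = 34/5 = 6.8
  mean(C) = (8 + 8 + 3 + 3 + 7) / 5 = 29/5 = 5.8

Step 2 — sample variances and covariances s[i,j] = (1/(n-1)) · Σ_k (x_{k,i} - mean_i) · (x_{k,j} - mean_j), with n-1 = 4:
  s[A,A] = ((-2.8)·(-2.8) + (-2.8)·(-2.8) + (2.2)·(2.2) + (1.2)·(1.2) + (2.2)·(2.2)) / 4 = 26.8/4 = 6.7
  s[A,B] = ((-2.8)·(1.2) + (-2.8)·(-1.8) + (2.2)·(1.2) + (1.2)·(-0.8) + (2.2)·(0.2)) / 4 = 3.8/4 = 0.95
  s[A,C] = ((-2.8)·(2.2) + (-2.8)·(2.2) + (2.2)·(-2.8) + (1.2)·(-2.8) + (2.2)·(1.2)) / 4 = -19.2/4 = -4.8
  s[B,B] = ((1.2)·(1.2) + (-1.8)·(-1.8) + (1.2)·(1.2) + (-0.8)·(-0.8) + (0.2)·(0.2)) / 4 = 6.8/4 = 1.7
  s[B,C] = ((1.2)·(2.2) + (-1.8)·(2.2) + (1.2)·(-2.8) + (-0.8)·(-2.8) + (0.2)·(1.2)) / 4 = -2.2/4 = -0.55
  s[C,C] = ((2.2)·(2.2) + (2.2)·(2.2) + (-2.8)·(-2.8) + (-2.8)·(-2.8) + (1.2)·(1.2)) / 4 = 26.8/4 = 6.7
  Sample standard deviations s_i = √(s[i,i]):
  s(A) = √(6.7) = 2.5884
  s(B) = √(1.7) = 1.3038
  s(C) = √(6.7) = 2.5884

Step 3 — r_{ij} = s_{ij} / (s_i · s_j):
  r[A,A] = 1 (diagonal).
  r[A,B] = 0.95 / (2.5884 · 1.3038) = 0.95 / 3.3749 = 0.2815
  r[A,C] = -4.8 / (2.5884 · 2.5884) = -4.8 / 6.7 = -0.7164
  r[B,B] = 1 (diagonal).
  r[B,C] = -0.55 / (1.3038 · 2.5884) = -0.55 / 3.3749 = -0.163
  r[C,C] = 1 (diagonal).

R is symmetric with unit diagonal. Assembling:

R = [[1, 0.2815, -0.7164],
 [0.2815, 1, -0.163],
 [-0.7164, -0.163, 1]]


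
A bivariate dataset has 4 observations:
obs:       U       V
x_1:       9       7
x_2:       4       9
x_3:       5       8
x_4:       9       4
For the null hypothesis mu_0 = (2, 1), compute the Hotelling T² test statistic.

Step 1 — sample mean vector:
  mean(U) = (9 + 4 + 5 + 9) / 4 = 27/4 = 6.75
  mean(V) = (7 + 9 + 8 + 4) / 4 = 28/4 = 7
  x̄ = (6.75, 7),  deviation x̄ - mu_0 = (6.75, 7) - (2, 1) = (4.75, 6).

Step 2 — sample covariance matrix, S[i,j] = (1/(n-1)) · Σ_k (x_{k,i} - mean_i) · (x_{k,j} - mean_j), divisor n-1 = 3:
  S[U,U] = ((2.25)·(2.25) + (-2.75)·(-2.75) + (-1.75)·(-1.75) + (2.25)·(2.25)) / 3 = 20.75/3 = 6.9167
  S[U,V] = ((2.25)·(0) + (-2.75)·(2) + (-1.75)·(1) + (2.25)·(-3)) / 3 = -14/3 = -4.6667
  S[V,V] = ((0)·(0) + (2)·(2) + (1)·(1) + (-3)·(-3)) / 3 = 14/3 = 4.6667
  S = [[6.9167, -4.6667],
 [-4.6667, 4.6667]].

Step 3 — invert S. det(S) = 6.9167·4.6667 - (-4.6667)² = 10.5.
  S^{-1} = (1/det) · [[d, -b], [-b, a]] = [[0.4444, 0.4444],
 [0.4444, 0.6587]].

Step 4 — quadratic form (x̄ - mu_0)^T · S^{-1} · (x̄ - mu_0):
  S^{-1} · (x̄ - mu_0) = (4.7778, 6.0635),
  (x̄ - mu_0)^T · [...] = (4.75)·(4.7778) + (6)·(6.0635) = 59.0754.

Step 5 — scale by n: T² = 4 · 59.0754 = 236.3016.

T² ≈ 236.3016


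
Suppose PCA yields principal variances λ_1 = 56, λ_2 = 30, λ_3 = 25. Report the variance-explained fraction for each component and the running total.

Step 1 — total variance = trace(Sigma) = Σ λ_i = 56 + 30 + 25 = 111.

Step 2 — fraction explained by component i = λ_i / Σ λ:
  PC1: 56/111 = 0.5045
  PC2: 30/111 = 0.2703
  PC3: 25/111 = 0.2252

Step 3 — cumulative fraction after k components = (λ_1 + ... + λ_k) / Σ λ:
  k = 1: 56/111 = 0.5045
  k = 2: (56 + 30)/111 = 86/111 = 0.7748
  k = 3: (56 + 30 + 25)/111 = 111/111 = 1

Summary (fraction, with percent):

explained: PC1 0.5045 (50.45%), PC2 0.2703 (27.03%), PC3 0.2252 (22.52%);  cumulative: 0.5045, 0.7748, 1


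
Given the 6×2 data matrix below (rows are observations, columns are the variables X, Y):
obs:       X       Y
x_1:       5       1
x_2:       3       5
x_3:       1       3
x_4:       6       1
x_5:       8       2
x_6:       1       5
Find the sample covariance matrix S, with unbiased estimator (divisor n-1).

Step 1 — column means:
  mean(X) = (5 + 3 + 1 + 6 + 8 + 1) / 6 = 24/6 = 4
  mean(Y) = (1 + 5 + 3 + 1 + 2 + 5) / 6 = 17/6 = 2.8333

Step 2 — sample covariance S[i,j] = (1/(n-1)) · Σ_k (x_{k,i} - mean_i) · (x_{k,j} - mean_j), with n-1 = 5.
  S[X,X] = ((1)·(1) + (-1)·(-1) + (-3)·(-3) + (2)·(2) + (4)·(4) + (-3)·(-3)) / 5 = 40/5 = 8
  S[X,Y] = ((1)·(-1.8333) + (-1)·(2.1667) + (-3)·(0.1667) + (2)·(-1.8333) + (4)·(-0.8333) + (-3)·(2.1667)) / 5 = -18/5 = -3.6
  S[Y,Y] = ((-1.8333)·(-1.8333) + (2.1667)·(2.1667) + (0.1667)·(0.1667) + (-1.8333)·(-1.8333) + (-0.8333)·(-0.8333) + (2.1667)·(2.1667)) / 5 = 16.8333/5 = 3.3667

S is symmetric (S[j,i] = S[i,j]). Assembling:

S = [[8, -3.6],
 [-3.6, 3.3667]]


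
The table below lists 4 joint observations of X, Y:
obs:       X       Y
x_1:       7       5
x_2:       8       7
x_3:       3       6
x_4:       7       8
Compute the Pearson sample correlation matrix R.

Step 1 — column means:
  mean(X) = (7 + 8 + 3 + 7) / 4 = 25/4 = 6.25
  mean(Y) = (5 + 7 + 6 + 8) / 4 = 26/4 = 6.5

Step 2 — sample variances and covariances s[i,j] = (1/(n-1)) · Σ_k (x_{k,i} - mean_i) · (x_{k,j} - mean_j), with n-1 = 3:
  s[X,X] = ((0.75)·(0.75) + (1.75)·(1.75) + (-3.25)·(-3.25) + (0.75)·(0.75)) / 3 = 14.75/3 = 4.9167
  s[X,Y] = ((0.75)·(-1.5) + (1.75)·(0.5) + (-3.25)·(-0.5) + (0.75)·(1.5)) / 3 = 2.5/3 = 0.8333
  s[Y,Y] = ((-1.5)·(-1.5) + (0.5)·(0.5) + (-0.5)·(-0.5) + (1.5)·(1.5)) / 3 = 5/3 = 1.6667
  Sample standard deviations s_i = √(s[i,i]):
  s(X) = √(4.9167) = 2.2174
  s(Y) = √(1.6667) = 1.291

Step 3 — r_{ij} = s_{ij} / (s_i · s_j):
  r[X,X] = 1 (diagonal).
  r[X,Y] = 0.8333 / (2.2174 · 1.291) = 0.8333 / 2.8626 = 0.2911
  r[Y,Y] = 1 (diagonal).

R is symmetric with unit diagonal. Assembling:

R = [[1, 0.2911],
 [0.2911, 1]]


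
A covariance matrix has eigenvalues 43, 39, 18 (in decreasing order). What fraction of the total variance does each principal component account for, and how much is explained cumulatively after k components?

Step 1 — total variance = trace(Sigma) = Σ λ_i = 43 + 39 + 18 = 100.

Step 2 — fraction explained by component i = λ_i / Σ λ:
  PC1: 43/100 = 0.43
  PC2: 39/100 = 0.39
  PC3: 18/100 = 0.18

Step 3 — cumulative fraction after k components = (λ_1 + ... + λ_k) / Σ λ:
  k = 1: 43/100 = 0.43
  k = 2: (43 + 39)/100 = 82/100 = 0.82
  k = 3: (43 + 39 + 18)/100 = 100/100 = 1

Summary (fraction, with percent):

explained: PC1 0.43 (43%), PC2 0.39 (39%), PC3 0.18 (18%);  cumulative: 0.43, 0.82, 1


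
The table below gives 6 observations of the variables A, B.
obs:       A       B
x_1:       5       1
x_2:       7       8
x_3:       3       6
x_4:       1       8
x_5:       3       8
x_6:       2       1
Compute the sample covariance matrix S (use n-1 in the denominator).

Step 1 — column means:
  mean(A) = (5 + 7 + 3 + 1 + 3 + 2) / 6 = 21/6 = 3.5
  mean(B) = (1 + 8 + 6 + 8 + 8 + 1) / 6 = 32/6 = 5.3333

Step 2 — sample covariance S[i,j] = (1/(n-1)) · Σ_k (x_{k,i} - mean_i) · (x_{k,j} - mean_j), with n-1 = 5.
  S[A,A] = ((1.5)·(1.5) + (3.5)·(3.5) + (-0.5)·(-0.5) + (-2.5)·(-2.5) + (-0.5)·(-0.5) + (-1.5)·(-1.5)) / 5 = 23.5/5 = 4.7
  S[A,B] = ((1.5)·(-4.3333) + (3.5)·(2.6667) + (-0.5)·(0.6667) + (-2.5)·(2.6667) + (-0.5)·(2.6667) + (-1.5)·(-4.3333)) / 5 = 1/5 = 0.2
  S[B,B] = ((-4.3333)·(-4.3333) + (2.6667)·(2.6667) + (0.6667)·(0.6667) + (2.6667)·(2.6667) + (2.6667)·(2.6667) + (-4.3333)·(-4.3333)) / 5 = 59.3333/5 = 11.8667

S is symmetric (S[j,i] = S[i,j]). Assembling:

S = [[4.7, 0.2],
 [0.2, 11.8667]]


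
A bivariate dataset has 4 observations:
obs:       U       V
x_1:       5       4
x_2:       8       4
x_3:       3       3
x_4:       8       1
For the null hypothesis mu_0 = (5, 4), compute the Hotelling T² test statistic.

Step 1 — sample mean vector:
  mean(U) = (5 + 8 + 3 + 8) / 4 = 24/4 = 6
  mean(V) = (4 + 4 + 3 + 1) / 4 = 12/4 = 3
  x̄ = (6, 3),  deviation x̄ - mu_0 = (6, 3) - (5, 4) = (1, -1).

Step 2 — sample covariance matrix, S[i,j] = (1/(n-1)) · Σ_k (x_{k,i} - mean_i) · (x_{k,j} - mean_j), divisor n-1 = 3:
  S[U,U] = ((-1)·(-1) + (2)·(2) + (-3)·(-3) + (2)·(2)) / 3 = 18/3 = 6
  S[U,V] = ((-1)·(1) + (2)·(1) + (-3)·(0) + (2)·(-2)) / 3 = -3/3 = -1
  S[V,V] = ((1)·(1) + (1)·(1) + (0)·(0) + (-2)·(-2)) / 3 = 6/3 = 2
  S = [[6, -1],
 [-1, 2]].

Step 3 — invert S. det(S) = 6·2 - (-1)² = 11.
  S^{-1} = (1/det) · [[d, -b], [-b, a]] = [[0.1818, 0.0909],
 [0.0909, 0.5455]].

Step 4 — quadratic form (x̄ - mu_0)^T · S^{-1} · (x̄ - mu_0):
  S^{-1} · (x̄ - mu_0) = (0.0909, -0.4545),
  (x̄ - mu_0)^T · [...] = (1)·(0.0909) + (-1)·(-0.4545) = 0.5455.

Step 5 — scale by n: T² = 4 · 0.5455 = 2.1818.

T² ≈ 2.1818


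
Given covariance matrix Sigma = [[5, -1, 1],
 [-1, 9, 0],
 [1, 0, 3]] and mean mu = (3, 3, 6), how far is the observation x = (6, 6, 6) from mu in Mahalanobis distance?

Step 1 — centre the observation: (x - mu) = (3, 3, 0).

Step 2 — invert Sigma (cofactor / det for 3×3, or solve directly):
  Sigma^{-1} = [[0.2195, 0.0244, -0.0732],
 [0.0244, 0.1138, -0.0081],
 [-0.0732, -0.0081, 0.3577]].

Step 3 — form the quadratic (x - mu)^T · Sigma^{-1} · (x - mu):
  Sigma^{-1} · (x - mu) = (0.7317, 0.4146, -0.2439).
  (x - mu)^T · [Sigma^{-1} · (x - mu)] = (3)·(0.7317) + (3)·(0.4146) + (0)·(-0.2439) = 3.439.

Step 4 — take square root: d = √(3.439) ≈ 1.8545.

d(x, mu) = √(3.439) ≈ 1.8545


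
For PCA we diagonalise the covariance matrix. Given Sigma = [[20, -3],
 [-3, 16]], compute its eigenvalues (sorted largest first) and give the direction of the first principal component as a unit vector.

Step 1 — characteristic polynomial of 2×2 Sigma:
  det(Sigma - λI) = λ² - trace · λ + det = 0.
  trace = 20 + 16 = 36, det = 20·16 - (-3)² = 311.
Step 2 — discriminant:
  Δ = trace² - 4·det = 1296 - 1244 = 52.
Step 3 — eigenvalues:
  λ = (trace ± √Δ)/2 = (36 ± 7.2111)/2,
  λ_1 = 21.6056,  λ_2 = 14.3944.

Step 4 — unit eigenvector for λ_1: solve (Sigma - λ_1 I)v = 0. First row:
  (20 - 21.6056)·v_x + (-3)·v_y = 0, i.e. (-1.6056)·v_x + (-3)·v_y = 0,
  so v ∝ (b, λ_1 - a) = (-3, 1.6056); multiply by -1 so the first entry is positive: u = (3, -1.6056).
  ||u|| = √((3)² + (-1.6056)²) = √(11.5778) ≈ 3.4026,
  v_1 = u/||u|| ≈ (0.8817, -0.4719) (||v_1|| = 1).

λ_1 = 21.6056,  λ_2 = 14.3944;  v_1 ≈ (0.8817, -0.4719)


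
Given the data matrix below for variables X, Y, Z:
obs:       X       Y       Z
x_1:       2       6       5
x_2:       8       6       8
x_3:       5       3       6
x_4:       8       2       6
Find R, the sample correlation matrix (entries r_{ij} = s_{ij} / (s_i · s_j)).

Step 1 — column means:
  mean(X) = (2 + 8 + 5 + 8) / 4 = 23/4 = 5.75
  mean(Y) = (6 + 6 + 3 + 2) / 4 = 17/4 = 4.25
  mean(Z) = (5 + 8 + 6 + 6) / 4 = 25/4 = 6.25

Step 2 — sample variances and covariances s[i,j] = (1/(n-1)) · Σ_k (x_{k,i} - mean_i) · (x_{k,j} - mean_j), with n-1 = 3:
  s[X,X] = ((-3.75)·(-3.75) + (2.25)·(2.25) + (-0.75)·(-0.75) + (2.25)·(2.25)) / 3 = 24.75/3 = 8.25
  s[X,Y] = ((-3.75)·(1.75) + (2.25)·(1.75) + (-0.75)·(-1.25) + (2.25)·(-2.25)) / 3 = -6.75/3 = -2.25
  s[X,Z] = ((-3.75)·(-1.25) + (2.25)·(1.75) + (-0.75)·(-0.25) + (2.25)·(-0.25)) / 3 = 8.25/3 = 2.75
  s[Y,Y] = ((1.75)·(1.75) + (1.75)·(1.75) + (-1.25)·(-1.25) + (-2.25)·(-2.25)) / 3 = 12.75/3 = 4.25
  s[Y,Z] = ((1.75)·(-1.25) + (1.75)·(1.75) + (-1.25)·(-0.25) + (-2.25)·(-0.25)) / 3 = 1.75/3 = 0.5833
  s[Z,Z] = ((-1.25)·(-1.25) + (1.75)·(1.75) + (-0.25)·(-0.25) + (-0.25)·(-0.25)) / 3 = 4.75/3 = 1.5833
  Sample standard deviations s_i = √(s[i,i]):
  s(X) = √(8.25) = 2.8723
  s(Y) = √(4.25) = 2.0616
  s(Z) = √(1.5833) = 1.2583

Step 3 — r_{ij} = s_{ij} / (s_i · s_j):
  r[X,X] = 1 (diagonal).
  r[X,Y] = -2.25 / (2.8723 · 2.0616) = -2.25 / 5.9214 = -0.38
  r[X,Z] = 2.75 / (2.8723 · 1.2583) = 2.75 / 3.6142 = 0.7609
  r[Y,Y] = 1 (diagonal).
  r[Y,Z] = 0.5833 / (2.0616 · 1.2583) = 0.5833 / 2.5941 = 0.2249
  r[Z,Z] = 1 (diagonal).

R is symmetric with unit diagonal. Assembling:

R = [[1, -0.38, 0.7609],
 [-0.38, 1, 0.2249],
 [0.7609, 0.2249, 1]]


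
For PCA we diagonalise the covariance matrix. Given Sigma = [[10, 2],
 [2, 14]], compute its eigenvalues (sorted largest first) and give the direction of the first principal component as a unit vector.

Step 1 — characteristic polynomial of 2×2 Sigma:
  det(Sigma - λI) = λ² - trace · λ + det = 0.
  trace = 10 + 14 = 24, det = 10·14 - (2)² = 136.
Step 2 — discriminant:
  Δ = trace² - 4·det = 576 - 544 = 32.
Step 3 — eigenvalues:
  λ = (trace ± √Δ)/2 = (24 ± 5.6569)/2,
  λ_1 = 14.8284,  λ_2 = 9.1716.

Step 4 — unit eigenvector for λ_1: solve (Sigma - λ_1 I)v = 0. First row:
  (10 - 14.8284)·v_x + (2)·v_y = 0, i.e. (-4.8284)·v_x + (2)·v_y = 0,
  so v ∝ (b, λ_1 - a) = (2, 4.8284) = u.
  ||u|| = √((2)² + (4.8284)²) = √(27.3137) ≈ 5.2263,
  v_1 = u/||u|| ≈ (0.3827, 0.9239) (||v_1|| = 1).

λ_1 = 14.8284,  λ_2 = 9.1716;  v_1 ≈ (0.3827, 0.9239)


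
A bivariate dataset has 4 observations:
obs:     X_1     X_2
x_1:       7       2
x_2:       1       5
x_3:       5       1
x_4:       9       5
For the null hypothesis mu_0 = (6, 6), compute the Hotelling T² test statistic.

Step 1 — sample mean vector:
  mean(X_1) = (7 + 1 + 5 + 9) / 4 = 22/4 = 5.5
  mean(X_2) = (2 + 5 + 1 + 5) / 4 = 13/4 = 3.25
  x̄ = (5.5, 3.25),  deviation x̄ - mu_0 = (5.5, 3.25) - (6, 6) = (-0.5, -2.75).

Step 2 — sample covariance matrix, S[i,j] = (1/(n-1)) · Σ_k (x_{k,i} - mean_i) · (x_{k,j} - mean_j), divisor n-1 = 3:
  S[X_1,X_1] = ((1.5)·(1.5) + (-4.5)·(-4.5) + (-0.5)·(-0.5) + (3.5)·(3.5)) / 3 = 35/3 = 11.6667
  S[X_1,X_2] = ((1.5)·(-1.25) + (-4.5)·(1.75) + (-0.5)·(-2.25) + (3.5)·(1.75)) / 3 = -2.5/3 = -0.8333
  S[X_2,X_2] = ((-1.25)·(-1.25) + (1.75)·(1.75) + (-2.25)·(-2.25) + (1.75)·(1.75)) / 3 = 12.75/3 = 4.25
  S = [[11.6667, -0.8333],
 [-0.8333, 4.25]].

Step 3 — invert S. det(S) = 11.6667·4.25 - (-0.8333)² = 48.8889.
  S^{-1} = (1/det) · [[d, -b], [-b, a]] = [[0.0869, 0.017],
 [0.017, 0.2386]].

Step 4 — quadratic form (x̄ - mu_0)^T · S^{-1} · (x̄ - mu_0):
  S^{-1} · (x̄ - mu_0) = (-0.0903, -0.6648),
  (x̄ - mu_0)^T · [...] = (-0.5)·(-0.0903) + (-2.75)·(-0.6648) = 1.8733.

Step 5 — scale by n: T² = 4 · 1.8733 = 7.4932.

T² ≈ 7.4932


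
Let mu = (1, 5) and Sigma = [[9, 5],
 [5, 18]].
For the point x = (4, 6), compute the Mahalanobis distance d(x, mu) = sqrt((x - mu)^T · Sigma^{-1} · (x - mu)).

Step 1 — centre the observation: (x - mu) = (3, 1).

Step 2 — invert Sigma. det(Sigma) = 9·18 - (5)² = 137.
  Sigma^{-1} = (1/det) · [[d, -b], [-b, a]] = [[0.1314, -0.0365],
 [-0.0365, 0.0657]].

Step 3 — form the quadratic (x - mu)^T · Sigma^{-1} · (x - mu):
  Sigma^{-1} · (x - mu) = (0.3577, -0.0438).
  (x - mu)^T · [Sigma^{-1} · (x - mu)] = (3)·(0.3577) + (1)·(-0.0438) = 1.0292.

Step 4 — take square root: d = √(1.0292) ≈ 1.0145.

d(x, mu) = √(1.0292) ≈ 1.0145


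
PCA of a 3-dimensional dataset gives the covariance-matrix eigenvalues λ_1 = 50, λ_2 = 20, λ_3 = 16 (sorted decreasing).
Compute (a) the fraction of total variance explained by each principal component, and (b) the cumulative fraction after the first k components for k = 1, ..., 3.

Step 1 — total variance = trace(Sigma) = Σ λ_i = 50 + 20 + 16 = 86.

Step 2 — fraction explained by component i = λ_i / Σ λ:
  PC1: 50/86 = 0.5814
  PC2: 20/86 = 0.2326
  PC3: 16/86 = 0.186

Step 3 — cumulative fraction after k components = (λ_1 + ... + λ_k) / Σ λ:
  k = 1: 50/86 = 0.5814
  k = 2: (50 + 20)/86 = 70/86 = 0.814
  k = 3: (50 + 20 + 16)/86 = 86/86 = 1

Summary (fraction, with percent):

explained: PC1 0.5814 (58.14%), PC2 0.2326 (23.26%), PC3 0.186 (18.6%);  cumulative: 0.5814, 0.814, 1


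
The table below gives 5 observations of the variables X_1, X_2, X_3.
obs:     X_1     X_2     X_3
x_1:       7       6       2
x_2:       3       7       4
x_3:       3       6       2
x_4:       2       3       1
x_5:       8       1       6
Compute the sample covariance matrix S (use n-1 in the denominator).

Step 1 — column means:
  mean(X_1) = (7 + 3 + 3 + 2 + 8) / 5 = 23/5 = 4.6
  mean(X_2) = (6 + 7 + 6 + 3 + 1) / 5 = 23/5 = 4.6
  mean(X_3) = (2 + 4 + 2 + 1 + 6) / 5 = 15/5 = 3

Step 2 — sample covariance S[i,j] = (1/(n-1)) · Σ_k (x_{k,i} - mean_i) · (x_{k,j} - mean_j), with n-1 = 4.
  S[X_1,X_1] = ((2.4)·(2.4) + (-1.6)·(-1.6) + (-1.6)·(-1.6) + (-2.6)·(-2.6) + (3.4)·(3.4)) / 4 = 29.2/4 = 7.3
  S[X_1,X_2] = ((2.4)·(1.4) + (-1.6)·(2.4) + (-1.6)·(1.4) + (-2.6)·(-1.6) + (3.4)·(-3.6)) / 4 = -10.8/4 = -2.7
  S[X_1,X_3] = ((2.4)·(-1) + (-1.6)·(1) + (-1.6)·(-1) + (-2.6)·(-2) + (3.4)·(3)) / 4 = 13/4 = 3.25
  S[X_2,X_2] = ((1.4)·(1.4) + (2.4)·(2.4) + (1.4)·(1.4) + (-1.6)·(-1.6) + (-3.6)·(-3.6)) / 4 = 25.2/4 = 6.3
  S[X_2,X_3] = ((1.4)·(-1) + (2.4)·(1) + (1.4)·(-1) + (-1.6)·(-2) + (-3.6)·(3)) / 4 = -8/4 = -2
  S[X_3,X_3] = ((-1)·(-1) + (1)·(1) + (-1)·(-1) + (-2)·(-2) + (3)·(3)) / 4 = 16/4 = 4

S is symmetric (S[j,i] = S[i,j]). Assembling:

S = [[7.3, -2.7, 3.25],
 [-2.7, 6.3, -2],
 [3.25, -2, 4]]
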